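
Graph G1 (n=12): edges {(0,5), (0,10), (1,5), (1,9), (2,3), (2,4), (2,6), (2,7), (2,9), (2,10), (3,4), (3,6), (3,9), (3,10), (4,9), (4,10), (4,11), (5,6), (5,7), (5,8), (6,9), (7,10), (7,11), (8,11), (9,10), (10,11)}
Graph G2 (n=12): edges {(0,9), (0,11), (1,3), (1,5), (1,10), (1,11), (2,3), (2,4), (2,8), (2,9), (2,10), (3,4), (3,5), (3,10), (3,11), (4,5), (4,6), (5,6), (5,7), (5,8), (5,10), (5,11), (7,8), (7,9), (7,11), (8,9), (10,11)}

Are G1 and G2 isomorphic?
No, not isomorphic

The graphs are NOT isomorphic.

Counting triangles (3-cliques): G1 has 16, G2 has 18.
Triangle count is an isomorphism invariant, so differing triangle counts rule out isomorphism.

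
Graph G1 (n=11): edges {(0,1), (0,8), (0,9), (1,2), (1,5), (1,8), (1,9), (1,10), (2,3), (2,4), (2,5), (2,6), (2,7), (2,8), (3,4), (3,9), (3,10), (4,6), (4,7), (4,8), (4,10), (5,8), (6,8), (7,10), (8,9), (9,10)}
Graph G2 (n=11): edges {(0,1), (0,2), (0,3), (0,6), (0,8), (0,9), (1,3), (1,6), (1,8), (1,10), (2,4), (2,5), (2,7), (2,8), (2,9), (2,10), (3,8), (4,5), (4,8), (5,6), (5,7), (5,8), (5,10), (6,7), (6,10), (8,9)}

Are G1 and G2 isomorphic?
Yes, isomorphic

The graphs are isomorphic.
One valid mapping φ: V(G1) → V(G2): 0→3, 1→0, 2→2, 3→10, 4→5, 5→9, 6→4, 7→7, 8→8, 9→1, 10→6

Verify φ preserves adjacency — for each edge of G1, its image is an edge of G2:
  (0,1) → (φ(0),φ(1)) = (0,3) ∈ E(G2) ✓
  (0,8) → (φ(0),φ(8)) = (3,8) ∈ E(G2) ✓
  (0,9) → (φ(0),φ(9)) = (1,3) ∈ E(G2) ✓
  (1,2) → (φ(1),φ(2)) = (0,2) ∈ E(G2) ✓
  (1,5) → (φ(1),φ(5)) = (0,9) ∈ E(G2) ✓
  (1,8) → (φ(1),φ(8)) = (0,8) ∈ E(G2) ✓
  (1,9) → (φ(1),φ(9)) = (0,1) ∈ E(G2) ✓
  (1,10) → (φ(1),φ(10)) = (0,6) ∈ E(G2) ✓
  (2,3) → (φ(2),φ(3)) = (2,10) ∈ E(G2) ✓
  (2,4) → (φ(2),φ(4)) = (2,5) ∈ E(G2) ✓
  (2,5) → (φ(2),φ(5)) = (2,9) ∈ E(G2) ✓
  (2,6) → (φ(2),φ(6)) = (2,4) ∈ E(G2) ✓
  (2,7) → (φ(2),φ(7)) = (2,7) ∈ E(G2) ✓
  (2,8) → (φ(2),φ(8)) = (2,8) ∈ E(G2) ✓
  (3,4) → (φ(3),φ(4)) = (5,10) ∈ E(G2) ✓
  (3,9) → (φ(3),φ(9)) = (1,10) ∈ E(G2) ✓
  (3,10) → (φ(3),φ(10)) = (6,10) ∈ E(G2) ✓
  (4,6) → (φ(4),φ(6)) = (4,5) ∈ E(G2) ✓
  (4,7) → (φ(4),φ(7)) = (5,7) ∈ E(G2) ✓
  (4,8) → (φ(4),φ(8)) = (5,8) ∈ E(G2) ✓
  (4,10) → (φ(4),φ(10)) = (5,6) ∈ E(G2) ✓
  (5,8) → (φ(5),φ(8)) = (8,9) ∈ E(G2) ✓
  (6,8) → (φ(6),φ(8)) = (4,8) ∈ E(G2) ✓
  (7,10) → (φ(7),φ(10)) = (6,7) ∈ E(G2) ✓
  (8,9) → (φ(8),φ(9)) = (1,8) ∈ E(G2) ✓
  (9,10) → (φ(9),φ(10)) = (1,6) ∈ E(G2) ✓
All 26 edges of G1 map to edges of G2, and |E(G1)| = |E(G2)| = 26, so φ is a bijection on edges as well as vertices. Hence G1 ≅ G2.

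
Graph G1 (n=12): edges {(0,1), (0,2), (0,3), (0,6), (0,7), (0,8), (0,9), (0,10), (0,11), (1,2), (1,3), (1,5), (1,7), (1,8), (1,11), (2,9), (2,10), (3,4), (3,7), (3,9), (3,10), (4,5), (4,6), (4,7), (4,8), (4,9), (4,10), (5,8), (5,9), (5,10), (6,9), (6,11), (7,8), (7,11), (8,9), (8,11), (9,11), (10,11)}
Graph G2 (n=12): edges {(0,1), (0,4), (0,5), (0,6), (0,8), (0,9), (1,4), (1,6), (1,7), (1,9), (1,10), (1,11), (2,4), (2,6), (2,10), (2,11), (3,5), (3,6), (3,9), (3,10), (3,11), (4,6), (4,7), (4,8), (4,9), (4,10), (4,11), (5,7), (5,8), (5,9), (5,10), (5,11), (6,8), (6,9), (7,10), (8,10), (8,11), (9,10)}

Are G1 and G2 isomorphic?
Yes, isomorphic

The graphs are isomorphic.
One valid mapping φ: V(G1) → V(G2): 0→4, 1→6, 2→2, 3→8, 4→5, 5→3, 6→7, 7→0, 8→9, 9→10, 10→11, 11→1

Verify φ preserves adjacency — for each edge of G1, its image is an edge of G2:
  (0,1) → (φ(0),φ(1)) = (4,6) ∈ E(G2) ✓
  (0,2) → (φ(0),φ(2)) = (2,4) ∈ E(G2) ✓
  (0,3) → (φ(0),φ(3)) = (4,8) ∈ E(G2) ✓
  (0,6) → (φ(0),φ(6)) = (4,7) ∈ E(G2) ✓
  (0,7) → (φ(0),φ(7)) = (0,4) ∈ E(G2) ✓
  (0,8) → (φ(0),φ(8)) = (4,9) ∈ E(G2) ✓
  (0,9) → (φ(0),φ(9)) = (4,10) ∈ E(G2) ✓
  (0,10) → (φ(0),φ(10)) = (4,11) ∈ E(G2) ✓
  (0,11) → (φ(0),φ(11)) = (1,4) ∈ E(G2) ✓
  (1,2) → (φ(1),φ(2)) = (2,6) ∈ E(G2) ✓
  (1,3) → (φ(1),φ(3)) = (6,8) ∈ E(G2) ✓
  (1,5) → (φ(1),φ(5)) = (3,6) ∈ E(G2) ✓
  (1,7) → (φ(1),φ(7)) = (0,6) ∈ E(G2) ✓
  (1,8) → (φ(1),φ(8)) = (6,9) ∈ E(G2) ✓
  (1,11) → (φ(1),φ(11)) = (1,6) ∈ E(G2) ✓
  (2,9) → (φ(2),φ(9)) = (2,10) ∈ E(G2) ✓
  (2,10) → (φ(2),φ(10)) = (2,11) ∈ E(G2) ✓
  (3,4) → (φ(3),φ(4)) = (5,8) ∈ E(G2) ✓
  (3,7) → (φ(3),φ(7)) = (0,8) ∈ E(G2) ✓
  (3,9) → (φ(3),φ(9)) = (8,10) ∈ E(G2) ✓
  (3,10) → (φ(3),φ(10)) = (8,11) ∈ E(G2) ✓
  (4,5) → (φ(4),φ(5)) = (3,5) ∈ E(G2) ✓
  (4,6) → (φ(4),φ(6)) = (5,7) ∈ E(G2) ✓
  (4,7) → (φ(4),φ(7)) = (0,5) ∈ E(G2) ✓
  (4,8) → (φ(4),φ(8)) = (5,9) ∈ E(G2) ✓
  (4,9) → (φ(4),φ(9)) = (5,10) ∈ E(G2) ✓
  (4,10) → (φ(4),φ(10)) = (5,11) ∈ E(G2) ✓
  (5,8) → (φ(5),φ(8)) = (3,9) ∈ E(G2) ✓
  (5,9) → (φ(5),φ(9)) = (3,10) ∈ E(G2) ✓
  (5,10) → (φ(5),φ(10)) = (3,11) ∈ E(G2) ✓
  (6,9) → (φ(6),φ(9)) = (7,10) ∈ E(G2) ✓
  (6,11) → (φ(6),φ(11)) = (1,7) ∈ E(G2) ✓
  (7,8) → (φ(7),φ(8)) = (0,9) ∈ E(G2) ✓
  (7,11) → (φ(7),φ(11)) = (0,1) ∈ E(G2) ✓
  (8,9) → (φ(8),φ(9)) = (9,10) ∈ E(G2) ✓
  (8,11) → (φ(8),φ(11)) = (1,9) ∈ E(G2) ✓
  (9,11) → (φ(9),φ(11)) = (1,10) ∈ E(G2) ✓
  (10,11) → (φ(10),φ(11)) = (1,11) ∈ E(G2) ✓
All 38 edges of G1 map to edges of G2, and |E(G1)| = |E(G2)| = 38, so φ is a bijection on edges as well as vertices. Hence G1 ≅ G2.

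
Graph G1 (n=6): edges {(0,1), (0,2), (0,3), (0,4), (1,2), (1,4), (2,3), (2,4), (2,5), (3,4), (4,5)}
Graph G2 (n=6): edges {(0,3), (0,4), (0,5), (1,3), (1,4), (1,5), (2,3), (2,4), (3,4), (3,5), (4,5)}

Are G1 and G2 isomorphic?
Yes, isomorphic

The graphs are isomorphic.
One valid mapping φ: V(G1) → V(G2): 0→5, 1→1, 2→3, 3→0, 4→4, 5→2

Verify φ preserves adjacency — for each edge of G1, its image is an edge of G2:
  (0,1) → (φ(0),φ(1)) = (1,5) ∈ E(G2) ✓
  (0,2) → (φ(0),φ(2)) = (3,5) ∈ E(G2) ✓
  (0,3) → (φ(0),φ(3)) = (0,5) ∈ E(G2) ✓
  (0,4) → (φ(0),φ(4)) = (4,5) ∈ E(G2) ✓
  (1,2) → (φ(1),φ(2)) = (1,3) ∈ E(G2) ✓
  (1,4) → (φ(1),φ(4)) = (1,4) ∈ E(G2) ✓
  (2,3) → (φ(2),φ(3)) = (0,3) ∈ E(G2) ✓
  (2,4) → (φ(2),φ(4)) = (3,4) ∈ E(G2) ✓
  (2,5) → (φ(2),φ(5)) = (2,3) ∈ E(G2) ✓
  (3,4) → (φ(3),φ(4)) = (0,4) ∈ E(G2) ✓
  (4,5) → (φ(4),φ(5)) = (2,4) ∈ E(G2) ✓
All 11 edges of G1 map to edges of G2, and |E(G1)| = |E(G2)| = 11, so φ is a bijection on edges as well as vertices. Hence G1 ≅ G2.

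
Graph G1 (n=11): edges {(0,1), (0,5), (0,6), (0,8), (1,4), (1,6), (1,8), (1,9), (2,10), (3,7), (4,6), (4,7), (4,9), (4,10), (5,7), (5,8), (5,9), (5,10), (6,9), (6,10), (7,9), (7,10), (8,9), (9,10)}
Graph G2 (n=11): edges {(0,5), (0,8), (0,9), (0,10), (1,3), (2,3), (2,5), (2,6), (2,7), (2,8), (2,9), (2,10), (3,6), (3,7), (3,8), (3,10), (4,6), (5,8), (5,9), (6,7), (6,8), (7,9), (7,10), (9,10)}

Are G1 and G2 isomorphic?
Yes, isomorphic

The graphs are isomorphic.
One valid mapping φ: V(G1) → V(G2): 0→0, 1→9, 2→1, 3→4, 4→7, 5→8, 6→10, 7→6, 8→5, 9→2, 10→3

Verify φ preserves adjacency — for each edge of G1, its image is an edge of G2:
  (0,1) → (φ(0),φ(1)) = (0,9) ∈ E(G2) ✓
  (0,5) → (φ(0),φ(5)) = (0,8) ∈ E(G2) ✓
  (0,6) → (φ(0),φ(6)) = (0,10) ∈ E(G2) ✓
  (0,8) → (φ(0),φ(8)) = (0,5) ∈ E(G2) ✓
  (1,4) → (φ(1),φ(4)) = (7,9) ∈ E(G2) ✓
  (1,6) → (φ(1),φ(6)) = (9,10) ∈ E(G2) ✓
  (1,8) → (φ(1),φ(8)) = (5,9) ∈ E(G2) ✓
  (1,9) → (φ(1),φ(9)) = (2,9) ∈ E(G2) ✓
  (2,10) → (φ(2),φ(10)) = (1,3) ∈ E(G2) ✓
  (3,7) → (φ(3),φ(7)) = (4,6) ∈ E(G2) ✓
  (4,6) → (φ(4),φ(6)) = (7,10) ∈ E(G2) ✓
  (4,7) → (φ(4),φ(7)) = (6,7) ∈ E(G2) ✓
  (4,9) → (φ(4),φ(9)) = (2,7) ∈ E(G2) ✓
  (4,10) → (φ(4),φ(10)) = (3,7) ∈ E(G2) ✓
  (5,7) → (φ(5),φ(7)) = (6,8) ∈ E(G2) ✓
  (5,8) → (φ(5),φ(8)) = (5,8) ∈ E(G2) ✓
  (5,9) → (φ(5),φ(9)) = (2,8) ∈ E(G2) ✓
  (5,10) → (φ(5),φ(10)) = (3,8) ∈ E(G2) ✓
  (6,9) → (φ(6),φ(9)) = (2,10) ∈ E(G2) ✓
  (6,10) → (φ(6),φ(10)) = (3,10) ∈ E(G2) ✓
  (7,9) → (φ(7),φ(9)) = (2,6) ∈ E(G2) ✓
  (7,10) → (φ(7),φ(10)) = (3,6) ∈ E(G2) ✓
  (8,9) → (φ(8),φ(9)) = (2,5) ∈ E(G2) ✓
  (9,10) → (φ(9),φ(10)) = (2,3) ∈ E(G2) ✓
All 24 edges of G1 map to edges of G2, and |E(G1)| = |E(G2)| = 24, so φ is a bijection on edges as well as vertices. Hence G1 ≅ G2.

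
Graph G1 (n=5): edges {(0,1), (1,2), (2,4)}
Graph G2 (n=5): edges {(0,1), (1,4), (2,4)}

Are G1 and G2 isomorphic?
Yes, isomorphic

The graphs are isomorphic.
One valid mapping φ: V(G1) → V(G2): 0→0, 1→1, 2→4, 3→3, 4→2

Verify φ preserves adjacency — for each edge of G1, its image is an edge of G2:
  (0,1) → (φ(0),φ(1)) = (0,1) ∈ E(G2) ✓
  (1,2) → (φ(1),φ(2)) = (1,4) ∈ E(G2) ✓
  (2,4) → (φ(2),φ(4)) = (2,4) ∈ E(G2) ✓
All 3 edges of G1 map to edges of G2, and |E(G1)| = |E(G2)| = 3, so φ is a bijection on edges as well as vertices. Hence G1 ≅ G2.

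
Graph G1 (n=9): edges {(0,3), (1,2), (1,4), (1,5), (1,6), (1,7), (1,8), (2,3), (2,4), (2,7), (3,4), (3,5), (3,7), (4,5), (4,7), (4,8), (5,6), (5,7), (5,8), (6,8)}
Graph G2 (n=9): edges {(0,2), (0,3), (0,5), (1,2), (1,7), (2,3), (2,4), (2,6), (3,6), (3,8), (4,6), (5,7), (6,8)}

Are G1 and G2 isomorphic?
No, not isomorphic

The graphs are NOT isomorphic.

Degrees in G1: deg(0)=1, deg(1)=6, deg(2)=4, deg(3)=5, deg(4)=6, deg(5)=6, deg(6)=3, deg(7)=5, deg(8)=4.
Sorted degree sequence of G1: [6, 6, 6, 5, 5, 4, 4, 3, 1].
Degrees in G2: deg(0)=3, deg(1)=2, deg(2)=5, deg(3)=4, deg(4)=2, deg(5)=2, deg(6)=4, deg(7)=2, deg(8)=2.
Sorted degree sequence of G2: [5, 4, 4, 3, 2, 2, 2, 2, 2].
The (sorted) degree sequence is an isomorphism invariant, so since G1 and G2 have different degree sequences they cannot be isomorphic.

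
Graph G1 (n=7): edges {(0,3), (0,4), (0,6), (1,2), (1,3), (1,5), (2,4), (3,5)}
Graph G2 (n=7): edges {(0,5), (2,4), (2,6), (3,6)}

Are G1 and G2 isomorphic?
No, not isomorphic

The graphs are NOT isomorphic.

Connected components of G1: 1 component(s) with vertex sets [[0, 1, 2, 3, 4, 5, 6]], sizes [7].
Connected components of G2: 3 component(s) with vertex sets [[1], [0, 5], [2, 3, 4, 6]], sizes [1, 2, 4].
The number of connected components (and the multiset of component sizes) is an isomorphism invariant — an isomorphism maps each component of G1 bijectively onto a component of G2. Since G1 has 1 component(s) and G2 has 3, they cannot be isomorphic.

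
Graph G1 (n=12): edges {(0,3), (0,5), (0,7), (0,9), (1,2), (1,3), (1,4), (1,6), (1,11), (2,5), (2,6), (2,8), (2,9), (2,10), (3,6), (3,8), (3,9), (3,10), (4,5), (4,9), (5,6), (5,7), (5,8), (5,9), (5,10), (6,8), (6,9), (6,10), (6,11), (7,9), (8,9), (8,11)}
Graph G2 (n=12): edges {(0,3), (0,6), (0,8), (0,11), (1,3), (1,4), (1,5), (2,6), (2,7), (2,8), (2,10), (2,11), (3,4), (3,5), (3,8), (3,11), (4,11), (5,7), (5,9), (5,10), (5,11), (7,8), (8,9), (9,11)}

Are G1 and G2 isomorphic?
No, not isomorphic

The graphs are NOT isomorphic.

Counting triangles (3-cliques): G1 has 27, G2 has 8.
Triangle count is an isomorphism invariant, so differing triangle counts rule out isomorphism.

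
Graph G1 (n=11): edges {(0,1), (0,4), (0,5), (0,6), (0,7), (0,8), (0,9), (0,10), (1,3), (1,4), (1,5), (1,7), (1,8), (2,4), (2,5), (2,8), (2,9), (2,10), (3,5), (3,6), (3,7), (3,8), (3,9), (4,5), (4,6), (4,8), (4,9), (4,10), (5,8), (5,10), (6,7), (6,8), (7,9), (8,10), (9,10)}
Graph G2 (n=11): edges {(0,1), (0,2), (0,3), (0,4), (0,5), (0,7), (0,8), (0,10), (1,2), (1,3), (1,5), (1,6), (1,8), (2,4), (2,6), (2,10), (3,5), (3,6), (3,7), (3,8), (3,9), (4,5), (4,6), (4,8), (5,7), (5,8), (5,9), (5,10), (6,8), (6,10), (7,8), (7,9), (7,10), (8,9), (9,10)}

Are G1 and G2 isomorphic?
Yes, isomorphic

The graphs are isomorphic.
One valid mapping φ: V(G1) → V(G2): 0→0, 1→1, 2→9, 3→6, 4→5, 5→3, 6→4, 7→2, 8→8, 9→10, 10→7

Verify φ preserves adjacency — for each edge of G1, its image is an edge of G2:
  (0,1) → (φ(0),φ(1)) = (0,1) ∈ E(G2) ✓
  (0,4) → (φ(0),φ(4)) = (0,5) ∈ E(G2) ✓
  (0,5) → (φ(0),φ(5)) = (0,3) ∈ E(G2) ✓
  (0,6) → (φ(0),φ(6)) = (0,4) ∈ E(G2) ✓
  (0,7) → (φ(0),φ(7)) = (0,2) ∈ E(G2) ✓
  (0,8) → (φ(0),φ(8)) = (0,8) ∈ E(G2) ✓
  (0,9) → (φ(0),φ(9)) = (0,10) ∈ E(G2) ✓
  (0,10) → (φ(0),φ(10)) = (0,7) ∈ E(G2) ✓
  (1,3) → (φ(1),φ(3)) = (1,6) ∈ E(G2) ✓
  (1,4) → (φ(1),φ(4)) = (1,5) ∈ E(G2) ✓
  (1,5) → (φ(1),φ(5)) = (1,3) ∈ E(G2) ✓
  (1,7) → (φ(1),φ(7)) = (1,2) ∈ E(G2) ✓
  (1,8) → (φ(1),φ(8)) = (1,8) ∈ E(G2) ✓
  (2,4) → (φ(2),φ(4)) = (5,9) ∈ E(G2) ✓
  (2,5) → (φ(2),φ(5)) = (3,9) ∈ E(G2) ✓
  (2,8) → (φ(2),φ(8)) = (8,9) ∈ E(G2) ✓
  (2,9) → (φ(2),φ(9)) = (9,10) ∈ E(G2) ✓
  (2,10) → (φ(2),φ(10)) = (7,9) ∈ E(G2) ✓
  (3,5) → (φ(3),φ(5)) = (3,6) ∈ E(G2) ✓
  (3,6) → (φ(3),φ(6)) = (4,6) ∈ E(G2) ✓
  (3,7) → (φ(3),φ(7)) = (2,6) ∈ E(G2) ✓
  (3,8) → (φ(3),φ(8)) = (6,8) ∈ E(G2) ✓
  (3,9) → (φ(3),φ(9)) = (6,10) ∈ E(G2) ✓
  (4,5) → (φ(4),φ(5)) = (3,5) ∈ E(G2) ✓
  (4,6) → (φ(4),φ(6)) = (4,5) ∈ E(G2) ✓
  (4,8) → (φ(4),φ(8)) = (5,8) ∈ E(G2) ✓
  (4,9) → (φ(4),φ(9)) = (5,10) ∈ E(G2) ✓
  (4,10) → (φ(4),φ(10)) = (5,7) ∈ E(G2) ✓
  (5,8) → (φ(5),φ(8)) = (3,8) ∈ E(G2) ✓
  (5,10) → (φ(5),φ(10)) = (3,7) ∈ E(G2) ✓
  (6,7) → (φ(6),φ(7)) = (2,4) ∈ E(G2) ✓
  (6,8) → (φ(6),φ(8)) = (4,8) ∈ E(G2) ✓
  (7,9) → (φ(7),φ(9)) = (2,10) ∈ E(G2) ✓
  (8,10) → (φ(8),φ(10)) = (7,8) ∈ E(G2) ✓
  (9,10) → (φ(9),φ(10)) = (7,10) ∈ E(G2) ✓
All 35 edges of G1 map to edges of G2, and |E(G1)| = |E(G2)| = 35, so φ is a bijection on edges as well as vertices. Hence G1 ≅ G2.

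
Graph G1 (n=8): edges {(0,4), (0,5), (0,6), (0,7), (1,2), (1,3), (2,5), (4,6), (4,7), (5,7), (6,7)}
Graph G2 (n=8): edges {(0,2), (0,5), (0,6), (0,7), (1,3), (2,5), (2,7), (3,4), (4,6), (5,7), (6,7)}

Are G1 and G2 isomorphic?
Yes, isomorphic

The graphs are isomorphic.
One valid mapping φ: V(G1) → V(G2): 0→0, 1→3, 2→4, 3→1, 4→5, 5→6, 6→2, 7→7

Verify φ preserves adjacency — for each edge of G1, its image is an edge of G2:
  (0,4) → (φ(0),φ(4)) = (0,5) ∈ E(G2) ✓
  (0,5) → (φ(0),φ(5)) = (0,6) ∈ E(G2) ✓
  (0,6) → (φ(0),φ(6)) = (0,2) ∈ E(G2) ✓
  (0,7) → (φ(0),φ(7)) = (0,7) ∈ E(G2) ✓
  (1,2) → (φ(1),φ(2)) = (3,4) ∈ E(G2) ✓
  (1,3) → (φ(1),φ(3)) = (1,3) ∈ E(G2) ✓
  (2,5) → (φ(2),φ(5)) = (4,6) ∈ E(G2) ✓
  (4,6) → (φ(4),φ(6)) = (2,5) ∈ E(G2) ✓
  (4,7) → (φ(4),φ(7)) = (5,7) ∈ E(G2) ✓
  (5,7) → (φ(5),φ(7)) = (6,7) ∈ E(G2) ✓
  (6,7) → (φ(6),φ(7)) = (2,7) ∈ E(G2) ✓
All 11 edges of G1 map to edges of G2, and |E(G1)| = |E(G2)| = 11, so φ is a bijection on edges as well as vertices. Hence G1 ≅ G2.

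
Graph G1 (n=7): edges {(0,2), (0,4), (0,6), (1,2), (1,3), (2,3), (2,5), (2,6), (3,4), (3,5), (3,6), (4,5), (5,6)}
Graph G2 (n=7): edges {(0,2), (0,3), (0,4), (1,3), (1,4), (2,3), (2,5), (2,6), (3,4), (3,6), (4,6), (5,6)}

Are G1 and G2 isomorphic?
No, not isomorphic

The graphs are NOT isomorphic.

Counting triangles (3-cliques): G1 has 7, G2 has 6.
Triangle count is an isomorphism invariant, so differing triangle counts rule out isomorphism.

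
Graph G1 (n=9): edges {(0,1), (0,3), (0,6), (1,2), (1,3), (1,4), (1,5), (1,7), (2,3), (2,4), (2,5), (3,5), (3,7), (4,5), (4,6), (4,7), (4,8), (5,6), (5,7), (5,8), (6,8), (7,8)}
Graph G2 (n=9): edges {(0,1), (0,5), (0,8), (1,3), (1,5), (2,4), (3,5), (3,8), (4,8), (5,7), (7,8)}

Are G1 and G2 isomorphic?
No, not isomorphic

The graphs are NOT isomorphic.

Degrees in G1: deg(0)=3, deg(1)=6, deg(2)=4, deg(3)=5, deg(4)=6, deg(5)=7, deg(6)=4, deg(7)=5, deg(8)=4.
Sorted degree sequence of G1: [7, 6, 6, 5, 5, 4, 4, 4, 3].
Degrees in G2: deg(0)=3, deg(1)=3, deg(2)=1, deg(3)=3, deg(4)=2, deg(5)=4, deg(6)=0, deg(7)=2, deg(8)=4.
Sorted degree sequence of G2: [4, 4, 3, 3, 3, 2, 2, 1, 0].
The (sorted) degree sequence is an isomorphism invariant, so since G1 and G2 have different degree sequences they cannot be isomorphic.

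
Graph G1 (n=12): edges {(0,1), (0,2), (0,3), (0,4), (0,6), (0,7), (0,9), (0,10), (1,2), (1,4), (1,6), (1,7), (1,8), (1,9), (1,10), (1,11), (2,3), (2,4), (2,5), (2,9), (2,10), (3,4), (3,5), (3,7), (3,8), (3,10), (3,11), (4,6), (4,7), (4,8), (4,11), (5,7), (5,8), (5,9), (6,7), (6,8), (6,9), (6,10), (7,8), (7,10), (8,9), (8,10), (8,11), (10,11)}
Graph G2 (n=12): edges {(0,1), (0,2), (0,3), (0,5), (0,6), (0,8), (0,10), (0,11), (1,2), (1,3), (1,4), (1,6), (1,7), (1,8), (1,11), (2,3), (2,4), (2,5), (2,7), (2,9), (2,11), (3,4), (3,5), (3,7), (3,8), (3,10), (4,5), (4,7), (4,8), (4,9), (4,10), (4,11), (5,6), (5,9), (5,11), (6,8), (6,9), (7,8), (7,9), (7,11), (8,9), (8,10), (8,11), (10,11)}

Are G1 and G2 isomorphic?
Yes, isomorphic

The graphs are isomorphic.
One valid mapping φ: V(G1) → V(G2): 0→2, 1→4, 2→5, 3→0, 4→3, 5→6, 6→7, 7→1, 8→8, 9→9, 10→11, 11→10

Verify φ preserves adjacency — for each edge of G1, its image is an edge of G2:
  (0,1) → (φ(0),φ(1)) = (2,4) ∈ E(G2) ✓
  (0,2) → (φ(0),φ(2)) = (2,5) ∈ E(G2) ✓
  (0,3) → (φ(0),φ(3)) = (0,2) ∈ E(G2) ✓
  (0,4) → (φ(0),φ(4)) = (2,3) ∈ E(G2) ✓
  (0,6) → (φ(0),φ(6)) = (2,7) ∈ E(G2) ✓
  (0,7) → (φ(0),φ(7)) = (1,2) ∈ E(G2) ✓
  (0,9) → (φ(0),φ(9)) = (2,9) ∈ E(G2) ✓
  (0,10) → (φ(0),φ(10)) = (2,11) ∈ E(G2) ✓
  (1,2) → (φ(1),φ(2)) = (4,5) ∈ E(G2) ✓
  (1,4) → (φ(1),φ(4)) = (3,4) ∈ E(G2) ✓
  (1,6) → (φ(1),φ(6)) = (4,7) ∈ E(G2) ✓
  (1,7) → (φ(1),φ(7)) = (1,4) ∈ E(G2) ✓
  (1,8) → (φ(1),φ(8)) = (4,8) ∈ E(G2) ✓
  (1,9) → (φ(1),φ(9)) = (4,9) ∈ E(G2) ✓
  (1,10) → (φ(1),φ(10)) = (4,11) ∈ E(G2) ✓
  (1,11) → (φ(1),φ(11)) = (4,10) ∈ E(G2) ✓
  (2,3) → (φ(2),φ(3)) = (0,5) ∈ E(G2) ✓
  (2,4) → (φ(2),φ(4)) = (3,5) ∈ E(G2) ✓
  (2,5) → (φ(2),φ(5)) = (5,6) ∈ E(G2) ✓
  (2,9) → (φ(2),φ(9)) = (5,9) ∈ E(G2) ✓
  (2,10) → (φ(2),φ(10)) = (5,11) ∈ E(G2) ✓
  (3,4) → (φ(3),φ(4)) = (0,3) ∈ E(G2) ✓
  (3,5) → (φ(3),φ(5)) = (0,6) ∈ E(G2) ✓
  (3,7) → (φ(3),φ(7)) = (0,1) ∈ E(G2) ✓
  (3,8) → (φ(3),φ(8)) = (0,8) ∈ E(G2) ✓
  (3,10) → (φ(3),φ(10)) = (0,11) ∈ E(G2) ✓
  (3,11) → (φ(3),φ(11)) = (0,10) ∈ E(G2) ✓
  (4,6) → (φ(4),φ(6)) = (3,7) ∈ E(G2) ✓
  (4,7) → (φ(4),φ(7)) = (1,3) ∈ E(G2) ✓
  (4,8) → (φ(4),φ(8)) = (3,8) ∈ E(G2) ✓
  (4,11) → (φ(4),φ(11)) = (3,10) ∈ E(G2) ✓
  (5,7) → (φ(5),φ(7)) = (1,6) ∈ E(G2) ✓
  (5,8) → (φ(5),φ(8)) = (6,8) ∈ E(G2) ✓
  (5,9) → (φ(5),φ(9)) = (6,9) ∈ E(G2) ✓
  (6,7) → (φ(6),φ(7)) = (1,7) ∈ E(G2) ✓
  (6,8) → (φ(6),φ(8)) = (7,8) ∈ E(G2) ✓
  (6,9) → (φ(6),φ(9)) = (7,9) ∈ E(G2) ✓
  (6,10) → (φ(6),φ(10)) = (7,11) ∈ E(G2) ✓
  (7,8) → (φ(7),φ(8)) = (1,8) ∈ E(G2) ✓
  (7,10) → (φ(7),φ(10)) = (1,11) ∈ E(G2) ✓
  (8,9) → (φ(8),φ(9)) = (8,9) ∈ E(G2) ✓
  (8,10) → (φ(8),φ(10)) = (8,11) ∈ E(G2) ✓
  (8,11) → (φ(8),φ(11)) = (8,10) ∈ E(G2) ✓
  (10,11) → (φ(10),φ(11)) = (10,11) ∈ E(G2) ✓
All 44 edges of G1 map to edges of G2, and |E(G1)| = |E(G2)| = 44, so φ is a bijection on edges as well as vertices. Hence G1 ≅ G2.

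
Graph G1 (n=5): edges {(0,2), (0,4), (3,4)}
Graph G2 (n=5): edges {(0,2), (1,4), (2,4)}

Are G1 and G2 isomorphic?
Yes, isomorphic

The graphs are isomorphic.
One valid mapping φ: V(G1) → V(G2): 0→2, 1→3, 2→0, 3→1, 4→4

Verify φ preserves adjacency — for each edge of G1, its image is an edge of G2:
  (0,2) → (φ(0),φ(2)) = (0,2) ∈ E(G2) ✓
  (0,4) → (φ(0),φ(4)) = (2,4) ∈ E(G2) ✓
  (3,4) → (φ(3),φ(4)) = (1,4) ∈ E(G2) ✓
All 3 edges of G1 map to edges of G2, and |E(G1)| = |E(G2)| = 3, so φ is a bijection on edges as well as vertices. Hence G1 ≅ G2.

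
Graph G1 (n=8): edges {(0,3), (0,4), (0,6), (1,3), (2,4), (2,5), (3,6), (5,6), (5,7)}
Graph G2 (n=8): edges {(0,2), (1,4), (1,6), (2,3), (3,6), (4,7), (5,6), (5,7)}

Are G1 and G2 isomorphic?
No, not isomorphic

The graphs are NOT isomorphic.

Counting triangles (3-cliques): G1 has 1, G2 has 0.
Triangle count is an isomorphism invariant, so differing triangle counts rule out isomorphism.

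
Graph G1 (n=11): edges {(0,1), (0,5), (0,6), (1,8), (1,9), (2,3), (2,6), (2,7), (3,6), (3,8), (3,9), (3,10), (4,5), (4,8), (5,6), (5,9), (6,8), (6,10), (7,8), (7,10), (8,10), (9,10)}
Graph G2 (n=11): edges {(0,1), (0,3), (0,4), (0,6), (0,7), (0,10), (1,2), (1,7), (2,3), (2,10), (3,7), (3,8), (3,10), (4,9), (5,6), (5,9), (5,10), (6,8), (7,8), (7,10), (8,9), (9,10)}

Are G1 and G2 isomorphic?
Yes, isomorphic

The graphs are isomorphic.
One valid mapping φ: V(G1) → V(G2): 0→5, 1→6, 2→2, 3→3, 4→4, 5→9, 6→10, 7→1, 8→0, 9→8, 10→7

Verify φ preserves adjacency — for each edge of G1, its image is an edge of G2:
  (0,1) → (φ(0),φ(1)) = (5,6) ∈ E(G2) ✓
  (0,5) → (φ(0),φ(5)) = (5,9) ∈ E(G2) ✓
  (0,6) → (φ(0),φ(6)) = (5,10) ∈ E(G2) ✓
  (1,8) → (φ(1),φ(8)) = (0,6) ∈ E(G2) ✓
  (1,9) → (φ(1),φ(9)) = (6,8) ∈ E(G2) ✓
  (2,3) → (φ(2),φ(3)) = (2,3) ∈ E(G2) ✓
  (2,6) → (φ(2),φ(6)) = (2,10) ∈ E(G2) ✓
  (2,7) → (φ(2),φ(7)) = (1,2) ∈ E(G2) ✓
  (3,6) → (φ(3),φ(6)) = (3,10) ∈ E(G2) ✓
  (3,8) → (φ(3),φ(8)) = (0,3) ∈ E(G2) ✓
  (3,9) → (φ(3),φ(9)) = (3,8) ∈ E(G2) ✓
  (3,10) → (φ(3),φ(10)) = (3,7) ∈ E(G2) ✓
  (4,5) → (φ(4),φ(5)) = (4,9) ∈ E(G2) ✓
  (4,8) → (φ(4),φ(8)) = (0,4) ∈ E(G2) ✓
  (5,6) → (φ(5),φ(6)) = (9,10) ∈ E(G2) ✓
  (5,9) → (φ(5),φ(9)) = (8,9) ∈ E(G2) ✓
  (6,8) → (φ(6),φ(8)) = (0,10) ∈ E(G2) ✓
  (6,10) → (φ(6),φ(10)) = (7,10) ∈ E(G2) ✓
  (7,8) → (φ(7),φ(8)) = (0,1) ∈ E(G2) ✓
  (7,10) → (φ(7),φ(10)) = (1,7) ∈ E(G2) ✓
  (8,10) → (φ(8),φ(10)) = (0,7) ∈ E(G2) ✓
  (9,10) → (φ(9),φ(10)) = (7,8) ∈ E(G2) ✓
All 22 edges of G1 map to edges of G2, and |E(G1)| = |E(G2)| = 22, so φ is a bijection on edges as well as vertices. Hence G1 ≅ G2.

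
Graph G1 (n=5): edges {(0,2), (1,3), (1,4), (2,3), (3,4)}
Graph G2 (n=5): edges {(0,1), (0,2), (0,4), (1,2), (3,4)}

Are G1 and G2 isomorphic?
Yes, isomorphic

The graphs are isomorphic.
One valid mapping φ: V(G1) → V(G2): 0→3, 1→1, 2→4, 3→0, 4→2

Verify φ preserves adjacency — for each edge of G1, its image is an edge of G2:
  (0,2) → (φ(0),φ(2)) = (3,4) ∈ E(G2) ✓
  (1,3) → (φ(1),φ(3)) = (0,1) ∈ E(G2) ✓
  (1,4) → (φ(1),φ(4)) = (1,2) ∈ E(G2) ✓
  (2,3) → (φ(2),φ(3)) = (0,4) ∈ E(G2) ✓
  (3,4) → (φ(3),φ(4)) = (0,2) ∈ E(G2) ✓
All 5 edges of G1 map to edges of G2, and |E(G1)| = |E(G2)| = 5, so φ is a bijection on edges as well as vertices. Hence G1 ≅ G2.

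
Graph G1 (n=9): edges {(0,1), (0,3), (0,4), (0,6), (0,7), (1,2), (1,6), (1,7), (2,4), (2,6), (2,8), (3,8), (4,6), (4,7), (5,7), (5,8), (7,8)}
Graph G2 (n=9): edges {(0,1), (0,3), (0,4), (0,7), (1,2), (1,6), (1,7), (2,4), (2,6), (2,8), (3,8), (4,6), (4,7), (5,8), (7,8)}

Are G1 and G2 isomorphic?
No, not isomorphic

The graphs are NOT isomorphic.

Counting edges: G1 has 17 edge(s); G2 has 15 edge(s).
Edge count is an isomorphism invariant (a bijection on vertices induces a bijection on edges), so differing edge counts rule out isomorphism.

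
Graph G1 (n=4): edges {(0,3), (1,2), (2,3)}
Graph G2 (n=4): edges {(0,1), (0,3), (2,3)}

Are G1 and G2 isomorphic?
Yes, isomorphic

The graphs are isomorphic.
One valid mapping φ: V(G1) → V(G2): 0→2, 1→1, 2→0, 3→3

Verify φ preserves adjacency — for each edge of G1, its image is an edge of G2:
  (0,3) → (φ(0),φ(3)) = (2,3) ∈ E(G2) ✓
  (1,2) → (φ(1),φ(2)) = (0,1) ∈ E(G2) ✓
  (2,3) → (φ(2),φ(3)) = (0,3) ∈ E(G2) ✓
All 3 edges of G1 map to edges of G2, and |E(G1)| = |E(G2)| = 3, so φ is a bijection on edges as well as vertices. Hence G1 ≅ G2.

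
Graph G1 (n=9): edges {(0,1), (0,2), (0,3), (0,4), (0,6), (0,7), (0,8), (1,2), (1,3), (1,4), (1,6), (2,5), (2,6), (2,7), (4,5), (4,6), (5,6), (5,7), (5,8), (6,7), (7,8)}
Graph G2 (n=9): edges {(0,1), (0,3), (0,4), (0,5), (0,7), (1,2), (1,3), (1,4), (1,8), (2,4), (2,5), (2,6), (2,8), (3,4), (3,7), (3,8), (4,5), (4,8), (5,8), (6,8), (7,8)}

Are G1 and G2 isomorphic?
Yes, isomorphic

The graphs are isomorphic.
One valid mapping φ: V(G1) → V(G2): 0→8, 1→2, 2→1, 3→6, 4→5, 5→0, 6→4, 7→3, 8→7

Verify φ preserves adjacency — for each edge of G1, its image is an edge of G2:
  (0,1) → (φ(0),φ(1)) = (2,8) ∈ E(G2) ✓
  (0,2) → (φ(0),φ(2)) = (1,8) ∈ E(G2) ✓
  (0,3) → (φ(0),φ(3)) = (6,8) ∈ E(G2) ✓
  (0,4) → (φ(0),φ(4)) = (5,8) ∈ E(G2) ✓
  (0,6) → (φ(0),φ(6)) = (4,8) ∈ E(G2) ✓
  (0,7) → (φ(0),φ(7)) = (3,8) ∈ E(G2) ✓
  (0,8) → (φ(0),φ(8)) = (7,8) ∈ E(G2) ✓
  (1,2) → (φ(1),φ(2)) = (1,2) ∈ E(G2) ✓
  (1,3) → (φ(1),φ(3)) = (2,6) ∈ E(G2) ✓
  (1,4) → (φ(1),φ(4)) = (2,5) ∈ E(G2) ✓
  (1,6) → (φ(1),φ(6)) = (2,4) ∈ E(G2) ✓
  (2,5) → (φ(2),φ(5)) = (0,1) ∈ E(G2) ✓
  (2,6) → (φ(2),φ(6)) = (1,4) ∈ E(G2) ✓
  (2,7) → (φ(2),φ(7)) = (1,3) ∈ E(G2) ✓
  (4,5) → (φ(4),φ(5)) = (0,5) ∈ E(G2) ✓
  (4,6) → (φ(4),φ(6)) = (4,5) ∈ E(G2) ✓
  (5,6) → (φ(5),φ(6)) = (0,4) ∈ E(G2) ✓
  (5,7) → (φ(5),φ(7)) = (0,3) ∈ E(G2) ✓
  (5,8) → (φ(5),φ(8)) = (0,7) ∈ E(G2) ✓
  (6,7) → (φ(6),φ(7)) = (3,4) ∈ E(G2) ✓
  (7,8) → (φ(7),φ(8)) = (3,7) ∈ E(G2) ✓
All 21 edges of G1 map to edges of G2, and |E(G1)| = |E(G2)| = 21, so φ is a bijection on edges as well as vertices. Hence G1 ≅ G2.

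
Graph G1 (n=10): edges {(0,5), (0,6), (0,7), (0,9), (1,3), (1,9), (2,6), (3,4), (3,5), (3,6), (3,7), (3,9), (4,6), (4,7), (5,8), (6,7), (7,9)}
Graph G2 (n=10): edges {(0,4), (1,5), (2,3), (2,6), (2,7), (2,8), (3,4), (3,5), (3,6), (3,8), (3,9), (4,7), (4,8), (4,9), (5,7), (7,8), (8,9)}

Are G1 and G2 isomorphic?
Yes, isomorphic

The graphs are isomorphic.
One valid mapping φ: V(G1) → V(G2): 0→7, 1→6, 2→0, 3→3, 4→9, 5→5, 6→4, 7→8, 8→1, 9→2

Verify φ preserves adjacency — for each edge of G1, its image is an edge of G2:
  (0,5) → (φ(0),φ(5)) = (5,7) ∈ E(G2) ✓
  (0,6) → (φ(0),φ(6)) = (4,7) ∈ E(G2) ✓
  (0,7) → (φ(0),φ(7)) = (7,8) ∈ E(G2) ✓
  (0,9) → (φ(0),φ(9)) = (2,7) ∈ E(G2) ✓
  (1,3) → (φ(1),φ(3)) = (3,6) ∈ E(G2) ✓
  (1,9) → (φ(1),φ(9)) = (2,6) ∈ E(G2) ✓
  (2,6) → (φ(2),φ(6)) = (0,4) ∈ E(G2) ✓
  (3,4) → (φ(3),φ(4)) = (3,9) ∈ E(G2) ✓
  (3,5) → (φ(3),φ(5)) = (3,5) ∈ E(G2) ✓
  (3,6) → (φ(3),φ(6)) = (3,4) ∈ E(G2) ✓
  (3,7) → (φ(3),φ(7)) = (3,8) ∈ E(G2) ✓
  (3,9) → (φ(3),φ(9)) = (2,3) ∈ E(G2) ✓
  (4,6) → (φ(4),φ(6)) = (4,9) ∈ E(G2) ✓
  (4,7) → (φ(4),φ(7)) = (8,9) ∈ E(G2) ✓
  (5,8) → (φ(5),φ(8)) = (1,5) ∈ E(G2) ✓
  (6,7) → (φ(6),φ(7)) = (4,8) ∈ E(G2) ✓
  (7,9) → (φ(7),φ(9)) = (2,8) ∈ E(G2) ✓
All 17 edges of G1 map to edges of G2, and |E(G1)| = |E(G2)| = 17, so φ is a bijection on edges as well as vertices. Hence G1 ≅ G2.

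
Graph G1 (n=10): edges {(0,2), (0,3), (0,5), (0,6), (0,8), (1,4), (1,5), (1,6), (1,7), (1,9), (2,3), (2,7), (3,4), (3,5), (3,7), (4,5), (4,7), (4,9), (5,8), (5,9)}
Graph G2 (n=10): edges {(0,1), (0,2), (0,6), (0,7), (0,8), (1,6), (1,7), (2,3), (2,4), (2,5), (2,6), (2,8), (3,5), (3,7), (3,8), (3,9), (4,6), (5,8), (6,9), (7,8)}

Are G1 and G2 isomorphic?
Yes, isomorphic

The graphs are isomorphic.
One valid mapping φ: V(G1) → V(G2): 0→6, 1→3, 2→1, 3→0, 4→8, 5→2, 6→9, 7→7, 8→4, 9→5

Verify φ preserves adjacency — for each edge of G1, its image is an edge of G2:
  (0,2) → (φ(0),φ(2)) = (1,6) ∈ E(G2) ✓
  (0,3) → (φ(0),φ(3)) = (0,6) ∈ E(G2) ✓
  (0,5) → (φ(0),φ(5)) = (2,6) ∈ E(G2) ✓
  (0,6) → (φ(0),φ(6)) = (6,9) ∈ E(G2) ✓
  (0,8) → (φ(0),φ(8)) = (4,6) ∈ E(G2) ✓
  (1,4) → (φ(1),φ(4)) = (3,8) ∈ E(G2) ✓
  (1,5) → (φ(1),φ(5)) = (2,3) ∈ E(G2) ✓
  (1,6) → (φ(1),φ(6)) = (3,9) ∈ E(G2) ✓
  (1,7) → (φ(1),φ(7)) = (3,7) ∈ E(G2) ✓
  (1,9) → (φ(1),φ(9)) = (3,5) ∈ E(G2) ✓
  (2,3) → (φ(2),φ(3)) = (0,1) ∈ E(G2) ✓
  (2,7) → (φ(2),φ(7)) = (1,7) ∈ E(G2) ✓
  (3,4) → (φ(3),φ(4)) = (0,8) ∈ E(G2) ✓
  (3,5) → (φ(3),φ(5)) = (0,2) ∈ E(G2) ✓
  (3,7) → (φ(3),φ(7)) = (0,7) ∈ E(G2) ✓
  (4,5) → (φ(4),φ(5)) = (2,8) ∈ E(G2) ✓
  (4,7) → (φ(4),φ(7)) = (7,8) ∈ E(G2) ✓
  (4,9) → (φ(4),φ(9)) = (5,8) ∈ E(G2) ✓
  (5,8) → (φ(5),φ(8)) = (2,4) ∈ E(G2) ✓
  (5,9) → (φ(5),φ(9)) = (2,5) ∈ E(G2) ✓
All 20 edges of G1 map to edges of G2, and |E(G1)| = |E(G2)| = 20, so φ is a bijection on edges as well as vertices. Hence G1 ≅ G2.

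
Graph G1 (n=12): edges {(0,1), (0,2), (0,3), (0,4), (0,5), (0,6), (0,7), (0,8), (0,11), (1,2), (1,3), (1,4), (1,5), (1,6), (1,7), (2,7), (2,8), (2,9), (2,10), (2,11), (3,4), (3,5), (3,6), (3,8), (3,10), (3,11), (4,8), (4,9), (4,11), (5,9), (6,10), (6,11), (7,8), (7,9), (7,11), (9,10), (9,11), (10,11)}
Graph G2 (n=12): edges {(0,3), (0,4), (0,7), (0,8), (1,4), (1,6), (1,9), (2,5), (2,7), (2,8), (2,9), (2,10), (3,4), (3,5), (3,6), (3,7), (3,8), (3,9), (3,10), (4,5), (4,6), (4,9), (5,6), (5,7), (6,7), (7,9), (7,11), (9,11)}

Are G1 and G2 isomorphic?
No, not isomorphic

The graphs are NOT isomorphic.

Degrees in G1: deg(0)=9, deg(1)=7, deg(2)=7, deg(3)=8, deg(4)=6, deg(5)=4, deg(6)=5, deg(7)=6, deg(8)=5, deg(9)=6, deg(10)=5, deg(11)=8.
Sorted degree sequence of G1: [9, 8, 8, 7, 7, 6, 6, 6, 5, 5, 5, 4].
Degrees in G2: deg(0)=4, deg(1)=3, deg(2)=5, deg(3)=8, deg(4)=6, deg(5)=5, deg(6)=5, deg(7)=7, deg(8)=3, deg(9)=6, deg(10)=2, deg(11)=2.
Sorted degree sequence of G2: [8, 7, 6, 6, 5, 5, 5, 4, 3, 3, 2, 2].
The (sorted) degree sequence is an isomorphism invariant, so since G1 and G2 have different degree sequences they cannot be isomorphic.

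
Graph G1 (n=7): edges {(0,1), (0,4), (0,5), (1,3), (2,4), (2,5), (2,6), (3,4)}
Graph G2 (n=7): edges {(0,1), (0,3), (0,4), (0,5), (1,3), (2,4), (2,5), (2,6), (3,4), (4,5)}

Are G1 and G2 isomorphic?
No, not isomorphic

The graphs are NOT isomorphic.

Counting edges: G1 has 8 edge(s); G2 has 10 edge(s).
Edge count is an isomorphism invariant (a bijection on vertices induces a bijection on edges), so differing edge counts rule out isomorphism.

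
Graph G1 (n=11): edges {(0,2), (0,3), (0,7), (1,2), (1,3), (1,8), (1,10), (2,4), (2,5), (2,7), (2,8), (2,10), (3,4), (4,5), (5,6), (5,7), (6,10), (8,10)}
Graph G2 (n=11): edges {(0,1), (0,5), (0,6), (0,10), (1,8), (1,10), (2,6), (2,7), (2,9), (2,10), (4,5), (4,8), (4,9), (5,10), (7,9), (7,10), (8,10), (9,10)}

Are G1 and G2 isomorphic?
Yes, isomorphic

The graphs are isomorphic.
One valid mapping φ: V(G1) → V(G2): 0→8, 1→9, 2→10, 3→4, 4→5, 5→0, 6→6, 7→1, 8→7, 9→3, 10→2

Verify φ preserves adjacency — for each edge of G1, its image is an edge of G2:
  (0,2) → (φ(0),φ(2)) = (8,10) ∈ E(G2) ✓
  (0,3) → (φ(0),φ(3)) = (4,8) ∈ E(G2) ✓
  (0,7) → (φ(0),φ(7)) = (1,8) ∈ E(G2) ✓
  (1,2) → (φ(1),φ(2)) = (9,10) ∈ E(G2) ✓
  (1,3) → (φ(1),φ(3)) = (4,9) ∈ E(G2) ✓
  (1,8) → (φ(1),φ(8)) = (7,9) ∈ E(G2) ✓
  (1,10) → (φ(1),φ(10)) = (2,9) ∈ E(G2) ✓
  (2,4) → (φ(2),φ(4)) = (5,10) ∈ E(G2) ✓
  (2,5) → (φ(2),φ(5)) = (0,10) ∈ E(G2) ✓
  (2,7) → (φ(2),φ(7)) = (1,10) ∈ E(G2) ✓
  (2,8) → (φ(2),φ(8)) = (7,10) ∈ E(G2) ✓
  (2,10) → (φ(2),φ(10)) = (2,10) ∈ E(G2) ✓
  (3,4) → (φ(3),φ(4)) = (4,5) ∈ E(G2) ✓
  (4,5) → (φ(4),φ(5)) = (0,5) ∈ E(G2) ✓
  (5,6) → (φ(5),φ(6)) = (0,6) ∈ E(G2) ✓
  (5,7) → (φ(5),φ(7)) = (0,1) ∈ E(G2) ✓
  (6,10) → (φ(6),φ(10)) = (2,6) ∈ E(G2) ✓
  (8,10) → (φ(8),φ(10)) = (2,7) ∈ E(G2) ✓
All 18 edges of G1 map to edges of G2, and |E(G1)| = |E(G2)| = 18, so φ is a bijection on edges as well as vertices. Hence G1 ≅ G2.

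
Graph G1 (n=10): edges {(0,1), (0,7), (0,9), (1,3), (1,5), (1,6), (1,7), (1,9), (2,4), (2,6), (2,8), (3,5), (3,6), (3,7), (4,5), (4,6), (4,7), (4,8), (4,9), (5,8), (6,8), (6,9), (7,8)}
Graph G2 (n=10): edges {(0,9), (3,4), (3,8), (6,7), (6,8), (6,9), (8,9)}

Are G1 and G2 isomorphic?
No, not isomorphic

The graphs are NOT isomorphic.

Connected components of G1: 1 component(s) with vertex sets [[0, 1, 2, 3, 4, 5, 6, 7, 8, 9]], sizes [10].
Connected components of G2: 4 component(s) with vertex sets [[1], [2], [5], [0, 3, 4, 6, 7, 8, 9]], sizes [1, 1, 1, 7].
The number of connected components (and the multiset of component sizes) is an isomorphism invariant — an isomorphism maps each component of G1 bijectively onto a component of G2. Since G1 has 1 component(s) and G2 has 4, they cannot be isomorphic.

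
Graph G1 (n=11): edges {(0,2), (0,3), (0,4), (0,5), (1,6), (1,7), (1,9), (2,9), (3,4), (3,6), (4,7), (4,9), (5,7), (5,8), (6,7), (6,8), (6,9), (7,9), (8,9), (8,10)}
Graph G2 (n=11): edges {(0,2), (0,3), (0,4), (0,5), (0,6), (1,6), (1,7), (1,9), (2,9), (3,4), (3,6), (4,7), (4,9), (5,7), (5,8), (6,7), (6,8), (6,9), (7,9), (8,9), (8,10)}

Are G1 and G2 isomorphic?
No, not isomorphic

The graphs are NOT isomorphic.

Counting edges: G1 has 20 edge(s); G2 has 21 edge(s).
Edge count is an isomorphism invariant (a bijection on vertices induces a bijection on edges), so differing edge counts rule out isomorphism.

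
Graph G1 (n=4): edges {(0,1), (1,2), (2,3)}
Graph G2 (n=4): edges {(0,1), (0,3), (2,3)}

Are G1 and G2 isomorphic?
Yes, isomorphic

The graphs are isomorphic.
One valid mapping φ: V(G1) → V(G2): 0→1, 1→0, 2→3, 3→2

Verify φ preserves adjacency — for each edge of G1, its image is an edge of G2:
  (0,1) → (φ(0),φ(1)) = (0,1) ∈ E(G2) ✓
  (1,2) → (φ(1),φ(2)) = (0,3) ∈ E(G2) ✓
  (2,3) → (φ(2),φ(3)) = (2,3) ∈ E(G2) ✓
All 3 edges of G1 map to edges of G2, and |E(G1)| = |E(G2)| = 3, so φ is a bijection on edges as well as vertices. Hence G1 ≅ G2.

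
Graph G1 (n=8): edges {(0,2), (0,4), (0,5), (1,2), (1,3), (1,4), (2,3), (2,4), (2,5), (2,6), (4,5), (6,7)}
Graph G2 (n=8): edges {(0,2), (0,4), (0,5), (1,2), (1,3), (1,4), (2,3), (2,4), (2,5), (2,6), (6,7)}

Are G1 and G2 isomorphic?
No, not isomorphic

The graphs are NOT isomorphic.

Counting edges: G1 has 12 edge(s); G2 has 11 edge(s).
Edge count is an isomorphism invariant (a bijection on vertices induces a bijection on edges), so differing edge counts rule out isomorphism.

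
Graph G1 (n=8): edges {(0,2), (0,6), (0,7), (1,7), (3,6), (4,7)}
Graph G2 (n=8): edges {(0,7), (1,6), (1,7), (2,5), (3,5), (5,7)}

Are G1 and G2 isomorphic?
Yes, isomorphic

The graphs are isomorphic.
One valid mapping φ: V(G1) → V(G2): 0→7, 1→2, 2→0, 3→6, 4→3, 5→4, 6→1, 7→5

Verify φ preserves adjacency — for each edge of G1, its image is an edge of G2:
  (0,2) → (φ(0),φ(2)) = (0,7) ∈ E(G2) ✓
  (0,6) → (φ(0),φ(6)) = (1,7) ∈ E(G2) ✓
  (0,7) → (φ(0),φ(7)) = (5,7) ∈ E(G2) ✓
  (1,7) → (φ(1),φ(7)) = (2,5) ∈ E(G2) ✓
  (3,6) → (φ(3),φ(6)) = (1,6) ∈ E(G2) ✓
  (4,7) → (φ(4),φ(7)) = (3,5) ∈ E(G2) ✓
All 6 edges of G1 map to edges of G2, and |E(G1)| = |E(G2)| = 6, so φ is a bijection on edges as well as vertices. Hence G1 ≅ G2.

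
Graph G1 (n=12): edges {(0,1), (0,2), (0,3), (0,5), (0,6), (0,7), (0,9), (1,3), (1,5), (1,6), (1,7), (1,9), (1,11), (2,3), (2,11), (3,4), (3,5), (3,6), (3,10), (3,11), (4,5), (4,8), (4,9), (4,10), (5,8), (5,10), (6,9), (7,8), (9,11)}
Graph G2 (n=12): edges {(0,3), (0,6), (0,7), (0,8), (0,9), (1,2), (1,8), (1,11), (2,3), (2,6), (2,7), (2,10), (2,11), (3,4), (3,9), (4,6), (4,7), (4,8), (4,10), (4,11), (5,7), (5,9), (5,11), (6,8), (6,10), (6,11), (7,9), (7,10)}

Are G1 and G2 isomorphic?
No, not isomorphic

The graphs are NOT isomorphic.

Degrees in G1: deg(0)=7, deg(1)=7, deg(2)=3, deg(3)=8, deg(4)=5, deg(5)=6, deg(6)=4, deg(7)=3, deg(8)=3, deg(9)=5, deg(10)=3, deg(11)=4.
Sorted degree sequence of G1: [8, 7, 7, 6, 5, 5, 4, 4, 3, 3, 3, 3].
Degrees in G2: deg(0)=5, deg(1)=3, deg(2)=6, deg(3)=4, deg(4)=6, deg(5)=3, deg(6)=6, deg(7)=6, deg(8)=4, deg(9)=4, deg(10)=4, deg(11)=5.
Sorted degree sequence of G2: [6, 6, 6, 6, 5, 5, 4, 4, 4, 4, 3, 3].
The (sorted) degree sequence is an isomorphism invariant, so since G1 and G2 have different degree sequences they cannot be isomorphic.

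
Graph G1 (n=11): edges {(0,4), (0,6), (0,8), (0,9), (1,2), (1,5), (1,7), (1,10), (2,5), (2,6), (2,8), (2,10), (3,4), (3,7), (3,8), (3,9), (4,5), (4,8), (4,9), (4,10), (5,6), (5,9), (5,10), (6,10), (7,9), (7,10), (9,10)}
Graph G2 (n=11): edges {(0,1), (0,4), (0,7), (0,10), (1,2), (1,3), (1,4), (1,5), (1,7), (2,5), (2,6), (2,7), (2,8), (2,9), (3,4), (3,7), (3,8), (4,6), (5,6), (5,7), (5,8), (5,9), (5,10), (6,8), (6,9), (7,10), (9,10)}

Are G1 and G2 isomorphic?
Yes, isomorphic

The graphs are isomorphic.
One valid mapping φ: V(G1) → V(G2): 0→3, 1→9, 2→6, 3→0, 4→1, 5→2, 6→8, 7→10, 8→4, 9→7, 10→5

Verify φ preserves adjacency — for each edge of G1, its image is an edge of G2:
  (0,4) → (φ(0),φ(4)) = (1,3) ∈ E(G2) ✓
  (0,6) → (φ(0),φ(6)) = (3,8) ∈ E(G2) ✓
  (0,8) → (φ(0),φ(8)) = (3,4) ∈ E(G2) ✓
  (0,9) → (φ(0),φ(9)) = (3,7) ∈ E(G2) ✓
  (1,2) → (φ(1),φ(2)) = (6,9) ∈ E(G2) ✓
  (1,5) → (φ(1),φ(5)) = (2,9) ∈ E(G2) ✓
  (1,7) → (φ(1),φ(7)) = (9,10) ∈ E(G2) ✓
  (1,10) → (φ(1),φ(10)) = (5,9) ∈ E(G2) ✓
  (2,5) → (φ(2),φ(5)) = (2,6) ∈ E(G2) ✓
  (2,6) → (φ(2),φ(6)) = (6,8) ∈ E(G2) ✓
  (2,8) → (φ(2),φ(8)) = (4,6) ∈ E(G2) ✓
  (2,10) → (φ(2),φ(10)) = (5,6) ∈ E(G2) ✓
  (3,4) → (φ(3),φ(4)) = (0,1) ∈ E(G2) ✓
  (3,7) → (φ(3),φ(7)) = (0,10) ∈ E(G2) ✓
  (3,8) → (φ(3),φ(8)) = (0,4) ∈ E(G2) ✓
  (3,9) → (φ(3),φ(9)) = (0,7) ∈ E(G2) ✓
  (4,5) → (φ(4),φ(5)) = (1,2) ∈ E(G2) ✓
  (4,8) → (φ(4),φ(8)) = (1,4) ∈ E(G2) ✓
  (4,9) → (φ(4),φ(9)) = (1,7) ∈ E(G2) ✓
  (4,10) → (φ(4),φ(10)) = (1,5) ∈ E(G2) ✓
  (5,6) → (φ(5),φ(6)) = (2,8) ∈ E(G2) ✓
  (5,9) → (φ(5),φ(9)) = (2,7) ∈ E(G2) ✓
  (5,10) → (φ(5),φ(10)) = (2,5) ∈ E(G2) ✓
  (6,10) → (φ(6),φ(10)) = (5,8) ∈ E(G2) ✓
  (7,9) → (φ(7),φ(9)) = (7,10) ∈ E(G2) ✓
  (7,10) → (φ(7),φ(10)) = (5,10) ∈ E(G2) ✓
  (9,10) → (φ(9),φ(10)) = (5,7) ∈ E(G2) ✓
All 27 edges of G1 map to edges of G2, and |E(G1)| = |E(G2)| = 27, so φ is a bijection on edges as well as vertices. Hence G1 ≅ G2.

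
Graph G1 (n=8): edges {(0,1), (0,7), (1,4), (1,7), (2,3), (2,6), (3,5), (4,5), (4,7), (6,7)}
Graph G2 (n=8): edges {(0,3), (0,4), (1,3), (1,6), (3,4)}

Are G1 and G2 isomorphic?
No, not isomorphic

The graphs are NOT isomorphic.

Connected components of G1: 1 component(s) with vertex sets [[0, 1, 2, 3, 4, 5, 6, 7]], sizes [8].
Connected components of G2: 4 component(s) with vertex sets [[2], [5], [7], [0, 1, 3, 4, 6]], sizes [1, 1, 1, 5].
The number of connected components (and the multiset of component sizes) is an isomorphism invariant — an isomorphism maps each component of G1 bijectively onto a component of G2. Since G1 has 1 component(s) and G2 has 4, they cannot be isomorphic.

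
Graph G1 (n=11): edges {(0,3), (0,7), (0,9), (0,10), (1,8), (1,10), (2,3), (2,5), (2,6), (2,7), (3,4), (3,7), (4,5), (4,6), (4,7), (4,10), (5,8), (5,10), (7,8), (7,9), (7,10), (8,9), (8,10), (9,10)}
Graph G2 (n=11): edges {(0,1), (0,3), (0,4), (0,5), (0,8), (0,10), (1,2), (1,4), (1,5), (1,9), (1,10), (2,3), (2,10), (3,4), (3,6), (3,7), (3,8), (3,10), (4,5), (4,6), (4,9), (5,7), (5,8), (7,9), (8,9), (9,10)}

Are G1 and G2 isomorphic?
No, not isomorphic

The graphs are NOT isomorphic.

Degrees in G1: deg(0)=4, deg(1)=2, deg(2)=4, deg(3)=4, deg(4)=5, deg(5)=4, deg(6)=2, deg(7)=7, deg(8)=5, deg(9)=4, deg(10)=7.
Sorted degree sequence of G1: [7, 7, 5, 5, 4, 4, 4, 4, 4, 2, 2].
Degrees in G2: deg(0)=6, deg(1)=6, deg(2)=3, deg(3)=7, deg(4)=6, deg(5)=5, deg(6)=2, deg(7)=3, deg(8)=4, deg(9)=5, deg(10)=5.
Sorted degree sequence of G2: [7, 6, 6, 6, 5, 5, 5, 4, 3, 3, 2].
The (sorted) degree sequence is an isomorphism invariant, so since G1 and G2 have different degree sequences they cannot be isomorphic.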